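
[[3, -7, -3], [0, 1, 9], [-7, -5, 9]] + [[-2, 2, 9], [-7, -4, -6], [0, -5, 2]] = [[1, -5, 6], [-7, -3, 3], [-7, -10, 11]]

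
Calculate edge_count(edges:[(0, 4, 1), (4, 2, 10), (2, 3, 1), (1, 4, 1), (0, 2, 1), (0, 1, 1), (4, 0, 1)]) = 7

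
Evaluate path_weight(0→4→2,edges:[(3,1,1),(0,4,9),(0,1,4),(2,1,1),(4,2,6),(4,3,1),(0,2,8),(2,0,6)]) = 15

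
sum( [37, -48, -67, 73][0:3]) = slice → [37, -48, -67]
37 + (-48) + (-67)
= -78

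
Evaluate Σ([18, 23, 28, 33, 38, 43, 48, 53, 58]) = 342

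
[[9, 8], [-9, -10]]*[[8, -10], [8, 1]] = C[0][0] = (9)*(8) + (8)*(8) = 136
C[0][1] = (9)*(-10) + (8)*(1) = -82
C[1][0] = (-9)*(8) + (-10)*(8) = -152
C[1][1] = (-9)*(-10) + (-10)*(1) = 80
= [[136, -82], [-152, 80]]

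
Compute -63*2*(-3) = 378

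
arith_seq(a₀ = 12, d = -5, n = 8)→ a_0 = 12 + 0*-5 = 12
a_1 = 12 + 1*-5 = 7
a_2 = 12 + 2*-5 = 2
...
= [12, 7, 2, -3, -8, -13, -18, -23]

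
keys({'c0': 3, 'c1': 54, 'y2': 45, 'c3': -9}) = ['c0', 'c1', 'y2', 'c3']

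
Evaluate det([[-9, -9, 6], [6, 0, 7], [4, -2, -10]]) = (1)*(-9)*det([[0, 7], [-2, -10]]) + (-1)*(-9)*det([[6, 7], [4, -10]]) + (1)*(6)*det([[6, 0], [4, -2]])
= -126 + -792 + -72
= -990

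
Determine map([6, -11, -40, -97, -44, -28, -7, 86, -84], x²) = (6)²=36, (-11)²=121, (-40)²=1600, (-97)²=9409, (-44)²=1936, (-28)²=784, (-7)²=49, (86)²=7396, (-84)²=7056
= [36, 121, 1600, 9409, 1936, 784, 49, 7396, 7056]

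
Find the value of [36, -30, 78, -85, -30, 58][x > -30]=keep x where x > -30: 36✓, -30✗, 78✓, -85✗, -30✗, 58✓
= [36, 78, 58]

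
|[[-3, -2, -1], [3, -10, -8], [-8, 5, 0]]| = (1)*(-3)*det([[-10, -8], [5, 0]]) + (-1)*(-2)*det([[3, -8], [-8, 0]]) + (1)*(-1)*det([[3, -10], [-8, 5]])
= -120 + -128 + 65
= -183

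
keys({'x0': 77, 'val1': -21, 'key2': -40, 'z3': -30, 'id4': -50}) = ['x0', 'val1', 'key2', 'z3', 'id4']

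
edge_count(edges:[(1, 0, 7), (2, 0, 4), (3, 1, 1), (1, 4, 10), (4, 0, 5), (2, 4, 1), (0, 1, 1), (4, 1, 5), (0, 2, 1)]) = 9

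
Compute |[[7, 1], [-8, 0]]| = 8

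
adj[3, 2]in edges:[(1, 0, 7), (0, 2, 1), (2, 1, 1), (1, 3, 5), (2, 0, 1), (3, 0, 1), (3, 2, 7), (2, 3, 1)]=7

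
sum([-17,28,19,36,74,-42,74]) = (-17) + 28 + 19 + 36 + 74 + (-42) + 74
= 172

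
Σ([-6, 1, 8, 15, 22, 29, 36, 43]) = 148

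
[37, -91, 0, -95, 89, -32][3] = -95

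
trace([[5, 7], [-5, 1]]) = 6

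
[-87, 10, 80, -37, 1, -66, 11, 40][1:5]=[10, 80, -37, 1]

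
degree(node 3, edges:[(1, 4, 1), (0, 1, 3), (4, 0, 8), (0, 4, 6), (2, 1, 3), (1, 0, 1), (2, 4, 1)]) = incident: none
= 0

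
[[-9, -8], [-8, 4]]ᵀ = [[-9, -8], [-8, 4]]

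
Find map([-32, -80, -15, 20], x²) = (-32)²=1024, (-80)²=6400, (-15)²=225, (20)²=400
= [1024, 6400, 225, 400]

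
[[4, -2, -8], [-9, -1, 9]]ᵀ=[[4, -9], [-2, -1], [-8, 9]]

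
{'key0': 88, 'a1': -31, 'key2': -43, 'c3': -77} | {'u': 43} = {'key0': 88, 'a1': -31, 'key2': -43, 'c3': -77, 'u': 43}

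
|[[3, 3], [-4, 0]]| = (3)*(0) - (3)*(-4)
= 12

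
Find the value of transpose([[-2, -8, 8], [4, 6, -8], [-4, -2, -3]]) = [[-2, 4, -4], [-8, 6, -2], [8, -8, -3]]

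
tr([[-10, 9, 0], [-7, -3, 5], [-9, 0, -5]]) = -18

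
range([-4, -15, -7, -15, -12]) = 11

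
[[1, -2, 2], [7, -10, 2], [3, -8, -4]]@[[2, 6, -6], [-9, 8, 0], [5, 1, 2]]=C[0][0] = (1)*(2) + (-2)*(-9) + (2)*(5) = 30
C[0][1] = (1)*(6) + (-2)*(8) + (2)*(1) = -8
C[0][2] = (1)*(-6) + (-2)*(0) + (2)*(2) = -2
C[1][0] = (7)*(2) + (-10)*(-9) + (2)*(5) = 114
C[1][1] = (7)*(6) + (-10)*(8) + (2)*(1) = -36
C[1][2] = (7)*(-6) + (-10)*(0) + (2)*(2) = -38
... (3 more cells)
= [[30, -8, -2], [114, -36, -38], [58, -50, -26]]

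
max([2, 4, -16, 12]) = 12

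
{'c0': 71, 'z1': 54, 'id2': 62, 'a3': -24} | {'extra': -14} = {'c0': 71, 'z1': 54, 'id2': 62, 'a3': -24, 'extra': -14}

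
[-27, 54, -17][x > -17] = keep x where x > -17: -27✗, 54✓, -17✗
= [54]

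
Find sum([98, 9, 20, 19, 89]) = 235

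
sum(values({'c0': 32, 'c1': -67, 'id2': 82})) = 47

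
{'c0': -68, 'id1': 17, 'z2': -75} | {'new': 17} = {'c0': -68, 'id1': 17, 'z2': -75, 'new': 17}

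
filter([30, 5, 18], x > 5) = keep x where x > 5: 30✓, 5✗, 18✓
= [30, 18]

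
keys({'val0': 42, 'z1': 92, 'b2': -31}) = ['val0', 'z1', 'b2']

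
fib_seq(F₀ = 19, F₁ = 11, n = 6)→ F_2 = F_1 + F_0 = 30
F_3 = F_2 + F_1 = 41
F_4 = F_3 + F_2 = 71
...
= [19, 11, 30, 41, 71, 112]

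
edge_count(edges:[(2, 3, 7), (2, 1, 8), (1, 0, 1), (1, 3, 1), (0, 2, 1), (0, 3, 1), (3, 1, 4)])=7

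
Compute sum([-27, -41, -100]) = (-27) + (-41) + (-100)
= -168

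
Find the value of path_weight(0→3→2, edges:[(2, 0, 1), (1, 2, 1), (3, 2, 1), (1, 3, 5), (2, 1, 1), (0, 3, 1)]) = w(0→3)=1 + w(3→2)=1
= 2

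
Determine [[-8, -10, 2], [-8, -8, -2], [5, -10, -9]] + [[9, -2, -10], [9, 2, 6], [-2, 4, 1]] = [[1, -12, -8], [1, -6, 4], [3, -6, -8]]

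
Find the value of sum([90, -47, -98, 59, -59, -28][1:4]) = -86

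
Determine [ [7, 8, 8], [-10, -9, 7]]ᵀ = [[7, -10], [8, -9], [8, 7]]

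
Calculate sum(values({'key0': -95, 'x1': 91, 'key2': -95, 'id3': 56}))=(-95) + 91 + (-95) + 56
= -43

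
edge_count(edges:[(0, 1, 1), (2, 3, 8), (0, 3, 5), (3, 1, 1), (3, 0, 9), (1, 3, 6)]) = 6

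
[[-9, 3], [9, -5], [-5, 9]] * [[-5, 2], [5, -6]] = [[60, -36], [-70, 48], [70, -64]]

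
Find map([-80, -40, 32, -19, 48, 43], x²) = (-80)²=6400, (-40)²=1600, (32)²=1024, (-19)²=361, (48)²=2304, (43)²=1849
= [6400, 1600, 1024, 361, 2304, 1849]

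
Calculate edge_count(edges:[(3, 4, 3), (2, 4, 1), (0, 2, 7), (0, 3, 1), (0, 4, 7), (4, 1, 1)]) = 6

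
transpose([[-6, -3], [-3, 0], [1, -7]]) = [[-6, -3, 1], [-3, 0, -7]]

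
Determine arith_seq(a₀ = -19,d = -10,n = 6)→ [-19, -29, -39, -49, -59, -69]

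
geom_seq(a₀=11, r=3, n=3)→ [11, 33, 99]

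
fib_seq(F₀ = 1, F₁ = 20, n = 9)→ F_2 = F_1 + F_0 = 21
F_3 = F_2 + F_1 = 41
F_4 = F_3 + F_2 = 62
...
= [1, 20, 21, 41, 62, 103, 165, 268, 433]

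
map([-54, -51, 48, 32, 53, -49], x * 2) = -54*2=-108, -51*2=-102, 48*2=96, 32*2=64, 53*2=106, -49*2=-98
= [-108, -102, 96, 64, 106, -98]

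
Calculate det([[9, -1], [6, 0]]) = (9)*(0) - (-1)*(6)
= 6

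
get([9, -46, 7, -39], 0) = 9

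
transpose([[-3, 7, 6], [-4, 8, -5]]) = [[-3, -4], [7, 8], [6, -5]]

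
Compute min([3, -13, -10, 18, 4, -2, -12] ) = -13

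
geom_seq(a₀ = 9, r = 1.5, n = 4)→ a_0 = 9*1.5^0 = 9.0
a_1 = 9*1.5^1 = 13.5
a_2 = 9*1.5^2 = 20.25
...
= [9.0, 13.5, 20.25, 30.375]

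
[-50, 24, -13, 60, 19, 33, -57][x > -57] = [-50, 24, -13, 60, 19, 33]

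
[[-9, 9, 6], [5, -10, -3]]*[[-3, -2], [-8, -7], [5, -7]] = C[0][0] = (-9)*(-3) + (9)*(-8) + (6)*(5) = -15
C[0][1] = (-9)*(-2) + (9)*(-7) + (6)*(-7) = -87
C[1][0] = (5)*(-3) + (-10)*(-8) + (-3)*(5) = 50
C[1][1] = (5)*(-2) + (-10)*(-7) + (-3)*(-7) = 81
= [[-15, -87], [50, 81]]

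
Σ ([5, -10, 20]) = 15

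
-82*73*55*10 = -3292300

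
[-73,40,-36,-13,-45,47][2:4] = [-36, -13]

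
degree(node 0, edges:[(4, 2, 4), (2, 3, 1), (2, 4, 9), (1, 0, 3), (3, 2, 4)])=1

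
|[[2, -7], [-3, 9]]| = (2)*(9) - (-7)*(-3)
= -3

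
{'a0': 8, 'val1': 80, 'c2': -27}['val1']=80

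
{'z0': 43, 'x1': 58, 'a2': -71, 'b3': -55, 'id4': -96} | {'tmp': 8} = {'z0': 43, 'x1': 58, 'a2': -71, 'b3': -55, 'id4': -96, 'tmp': 8}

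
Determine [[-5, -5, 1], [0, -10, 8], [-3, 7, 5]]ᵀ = [[-5, 0, -3], [-5, -10, 7], [1, 8, 5]]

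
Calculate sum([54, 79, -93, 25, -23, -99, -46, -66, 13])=54 + 79 + (-93) + 25 + (-23) + (-99) + (-46) + (-66) + 13
= -156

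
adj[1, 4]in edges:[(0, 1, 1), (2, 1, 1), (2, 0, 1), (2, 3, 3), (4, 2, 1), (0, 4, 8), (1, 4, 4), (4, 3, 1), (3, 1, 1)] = 4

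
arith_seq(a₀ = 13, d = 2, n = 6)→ a_0 = 13 + 0*2 = 13
a_1 = 13 + 1*2 = 15
a_2 = 13 + 2*2 = 17
...
= [13, 15, 17, 19, 21, 23]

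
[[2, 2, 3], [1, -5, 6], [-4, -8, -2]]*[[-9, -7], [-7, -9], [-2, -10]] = [[-38, -62], [14, -22], [96, 120]]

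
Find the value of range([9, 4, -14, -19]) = 28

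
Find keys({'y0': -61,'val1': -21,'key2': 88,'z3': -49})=['y0', 'val1', 'key2', 'z3']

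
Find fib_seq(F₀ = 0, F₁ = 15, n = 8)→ [0, 15, 15, 30, 45, 75, 120, 195]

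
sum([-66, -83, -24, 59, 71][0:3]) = slice → [-66, -83, -24]
(-66) + (-83) + (-24)
= -173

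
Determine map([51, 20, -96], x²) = [2601, 400, 9216]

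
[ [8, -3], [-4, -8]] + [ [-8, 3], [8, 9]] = [[0, 0], [4, 1]]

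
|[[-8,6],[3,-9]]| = (-8)*(-9) - (6)*(3)
= 54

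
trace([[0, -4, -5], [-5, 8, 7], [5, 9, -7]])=diagonal: 0 + 8 + (-7)
= 1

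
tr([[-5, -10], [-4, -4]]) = diagonal: (-5) + (-4)
= -9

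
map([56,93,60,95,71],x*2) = 56*2=112, 93*2=186, 60*2=120, 95*2=190, 71*2=142
= [112, 186, 120, 190, 142]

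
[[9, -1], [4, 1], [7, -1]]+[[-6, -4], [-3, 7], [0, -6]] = [[3, -5], [1, 8], [7, -7]]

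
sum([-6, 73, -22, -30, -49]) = -34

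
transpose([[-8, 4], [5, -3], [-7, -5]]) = [[-8, 5, -7], [4, -3, -5]]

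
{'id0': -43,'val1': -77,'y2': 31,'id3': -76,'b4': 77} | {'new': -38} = {'id0': -43, 'val1': -77, 'y2': 31, 'id3': -76, 'b4': 77, 'new': -38}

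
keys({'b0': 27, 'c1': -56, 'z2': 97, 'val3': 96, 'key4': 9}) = ['b0', 'c1', 'z2', 'val3', 'key4']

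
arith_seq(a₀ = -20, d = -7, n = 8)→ a_0 = -20 + 0*-7 = -20
a_1 = -20 + 1*-7 = -27
a_2 = -20 + 2*-7 = -34
...
= [-20, -27, -34, -41, -48, -55, -62, -69]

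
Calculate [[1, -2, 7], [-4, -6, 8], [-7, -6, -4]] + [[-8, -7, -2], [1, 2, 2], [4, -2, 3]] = [[-7, -9, 5], [-3, -4, 10], [-3, -8, -1]]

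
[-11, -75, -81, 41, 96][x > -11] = keep x where x > -11: -11✗, -75✗, -81✗, 41✓, 96✓
= [41, 96]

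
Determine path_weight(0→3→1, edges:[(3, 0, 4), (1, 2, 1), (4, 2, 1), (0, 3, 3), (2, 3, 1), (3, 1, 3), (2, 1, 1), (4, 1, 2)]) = w(0→3)=3 + w(3→1)=3
= 6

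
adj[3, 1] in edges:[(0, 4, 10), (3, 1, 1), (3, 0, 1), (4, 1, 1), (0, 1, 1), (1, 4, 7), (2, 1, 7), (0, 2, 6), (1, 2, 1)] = 1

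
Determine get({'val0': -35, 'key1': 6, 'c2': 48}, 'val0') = -35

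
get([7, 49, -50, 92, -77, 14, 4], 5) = 14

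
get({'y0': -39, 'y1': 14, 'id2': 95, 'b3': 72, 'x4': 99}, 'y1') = 14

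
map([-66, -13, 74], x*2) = -66*2=-132, -13*2=-26, 74*2=148
= [-132, -26, 148]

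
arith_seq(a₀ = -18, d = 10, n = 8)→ [-18, -8, 2, 12, 22, 32, 42, 52]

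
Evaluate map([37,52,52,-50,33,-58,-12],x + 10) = 37+10=47, 52+10=62, 52+10=62, -50+10=-40, 33+10=43, -58+10=-48, -12+10=-2
= [47, 62, 62, -40, 43, -48, -2]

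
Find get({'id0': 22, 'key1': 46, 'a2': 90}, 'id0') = 22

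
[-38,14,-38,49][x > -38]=keep x where x > -38: -38✗, 14✓, -38✗, 49✓
= [14, 49]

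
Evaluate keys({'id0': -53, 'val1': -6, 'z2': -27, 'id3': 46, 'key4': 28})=['id0', 'val1', 'z2', 'id3', 'key4']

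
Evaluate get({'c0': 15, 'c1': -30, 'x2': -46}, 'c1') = -30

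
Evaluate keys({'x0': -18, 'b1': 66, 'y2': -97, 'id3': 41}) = ['x0', 'b1', 'y2', 'id3']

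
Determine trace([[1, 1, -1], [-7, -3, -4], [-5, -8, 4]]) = diagonal: 1 + (-3) + 4
= 2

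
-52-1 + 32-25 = -46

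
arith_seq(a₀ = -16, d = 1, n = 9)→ a_0 = -16 + 0*1 = -16
a_1 = -16 + 1*1 = -15
a_2 = -16 + 2*1 = -14
...
= [-16, -15, -14, -13, -12, -11, -10, -9, -8]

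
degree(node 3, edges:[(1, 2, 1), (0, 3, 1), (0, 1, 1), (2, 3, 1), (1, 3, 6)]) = incident: (0,3), (2,3), (1,3)
= 3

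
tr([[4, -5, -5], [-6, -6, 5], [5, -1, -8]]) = -10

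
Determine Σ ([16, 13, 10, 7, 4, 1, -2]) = 49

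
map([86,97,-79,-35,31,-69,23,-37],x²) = [7396, 9409, 6241, 1225, 961, 4761, 529, 1369]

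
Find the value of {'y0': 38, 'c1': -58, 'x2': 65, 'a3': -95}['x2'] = 65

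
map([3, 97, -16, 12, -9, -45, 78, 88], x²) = [9, 9409, 256, 144, 81, 2025, 6084, 7744]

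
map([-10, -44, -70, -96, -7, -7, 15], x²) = (-10)²=100, (-44)²=1936, (-70)²=4900, (-96)²=9216, (-7)²=49, (-7)²=49, (15)²=225
= [100, 1936, 4900, 9216, 49, 49, 225]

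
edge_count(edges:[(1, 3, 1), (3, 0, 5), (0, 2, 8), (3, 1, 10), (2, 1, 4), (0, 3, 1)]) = 6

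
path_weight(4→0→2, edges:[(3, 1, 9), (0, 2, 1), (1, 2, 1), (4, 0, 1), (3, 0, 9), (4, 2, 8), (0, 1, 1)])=2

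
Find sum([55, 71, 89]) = 215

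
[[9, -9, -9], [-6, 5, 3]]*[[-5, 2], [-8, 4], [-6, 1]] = C[0][0] = (9)*(-5) + (-9)*(-8) + (-9)*(-6) = 81
C[0][1] = (9)*(2) + (-9)*(4) + (-9)*(1) = -27
C[1][0] = (-6)*(-5) + (5)*(-8) + (3)*(-6) = -28
C[1][1] = (-6)*(2) + (5)*(4) + (3)*(1) = 11
= [[81, -27], [-28, 11]]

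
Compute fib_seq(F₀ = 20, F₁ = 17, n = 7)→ F_2 = F_1 + F_0 = 37
F_3 = F_2 + F_1 = 54
F_4 = F_3 + F_2 = 91
...
= [20, 17, 37, 54, 91, 145, 236]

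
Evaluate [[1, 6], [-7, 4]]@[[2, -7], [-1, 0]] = [[-4, -7], [-18, 49]]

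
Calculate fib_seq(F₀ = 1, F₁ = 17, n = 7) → F_2 = F_1 + F_0 = 18
F_3 = F_2 + F_1 = 35
F_4 = F_3 + F_2 = 53
...
= [1, 17, 18, 35, 53, 88, 141]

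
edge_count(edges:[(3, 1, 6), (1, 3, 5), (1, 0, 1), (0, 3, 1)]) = 4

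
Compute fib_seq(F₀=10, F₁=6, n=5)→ [10, 6, 16, 22, 38]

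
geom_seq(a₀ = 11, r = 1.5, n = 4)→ [11.0, 16.5, 24.75, 37.125]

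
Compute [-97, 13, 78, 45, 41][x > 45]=keep x where x > 45: -97✗, 13✗, 78✓, 45✗, 41✗
= [78]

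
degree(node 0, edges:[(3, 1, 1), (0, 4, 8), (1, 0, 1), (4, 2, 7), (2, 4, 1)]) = incident: (0,4), (1,0)
= 2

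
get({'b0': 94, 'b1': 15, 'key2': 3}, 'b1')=15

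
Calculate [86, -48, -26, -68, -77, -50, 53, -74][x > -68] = keep x where x > -68: 86✓, -48✓, -26✓, -68✗, -77✗, -50✓, 53✓, -74✗
= [86, -48, -26, -50, 53]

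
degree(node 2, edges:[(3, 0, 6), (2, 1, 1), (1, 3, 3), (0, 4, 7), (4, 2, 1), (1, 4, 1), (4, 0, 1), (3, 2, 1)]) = incident: (2,1), (4,2), (3,2)
= 3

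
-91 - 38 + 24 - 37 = -142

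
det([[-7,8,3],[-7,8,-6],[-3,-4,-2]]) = 468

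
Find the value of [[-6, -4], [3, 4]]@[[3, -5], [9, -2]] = C[0][0] = (-6)*(3) + (-4)*(9) = -54
C[0][1] = (-6)*(-5) + (-4)*(-2) = 38
C[1][0] = (3)*(3) + (4)*(9) = 45
C[1][1] = (3)*(-5) + (4)*(-2) = -23
= [[-54, 38], [45, -23]]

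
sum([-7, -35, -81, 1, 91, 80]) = (-7) + (-35) + (-81) + 1 + 91 + 80
= 49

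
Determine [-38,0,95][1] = 0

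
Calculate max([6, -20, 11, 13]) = 13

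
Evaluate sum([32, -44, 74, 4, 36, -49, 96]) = 32 + (-44) + 74 + 4 + 36 + (-49) + 96
= 149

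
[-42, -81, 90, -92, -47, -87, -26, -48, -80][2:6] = [90, -92, -47, -87]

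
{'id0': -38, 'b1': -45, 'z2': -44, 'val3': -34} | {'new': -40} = {'id0': -38, 'b1': -45, 'z2': -44, 'val3': -34, 'new': -40}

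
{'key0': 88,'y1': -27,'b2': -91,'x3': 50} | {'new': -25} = {'key0': 88, 'y1': -27, 'b2': -91, 'x3': 50, 'new': -25}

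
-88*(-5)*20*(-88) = -774400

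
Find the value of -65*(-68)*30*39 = 5171400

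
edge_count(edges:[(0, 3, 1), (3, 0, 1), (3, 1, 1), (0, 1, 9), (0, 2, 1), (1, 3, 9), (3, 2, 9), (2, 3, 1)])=8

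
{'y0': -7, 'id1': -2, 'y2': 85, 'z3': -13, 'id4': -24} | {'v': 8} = {'y0': -7, 'id1': -2, 'y2': 85, 'z3': -13, 'id4': -24, 'v': 8}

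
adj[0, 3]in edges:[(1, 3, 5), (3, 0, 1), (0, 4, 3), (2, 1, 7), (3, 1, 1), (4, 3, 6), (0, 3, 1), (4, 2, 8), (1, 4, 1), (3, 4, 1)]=1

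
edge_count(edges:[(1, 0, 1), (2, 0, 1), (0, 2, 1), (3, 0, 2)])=4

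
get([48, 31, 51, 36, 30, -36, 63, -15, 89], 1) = 31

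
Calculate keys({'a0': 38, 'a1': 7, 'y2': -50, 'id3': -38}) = ['a0', 'a1', 'y2', 'id3']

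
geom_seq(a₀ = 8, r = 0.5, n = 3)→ a_0 = 8*0.5^0 = 8.0
a_1 = 8*0.5^1 = 4.0
a_2 = 8*0.5^2 = 2.0
= [8.0, 4.0, 2.0]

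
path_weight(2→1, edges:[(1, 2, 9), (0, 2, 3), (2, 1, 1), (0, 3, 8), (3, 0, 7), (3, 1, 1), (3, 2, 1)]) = w(2→1)=1
= 1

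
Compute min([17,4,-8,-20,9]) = -20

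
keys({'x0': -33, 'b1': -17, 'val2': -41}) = ['x0', 'b1', 'val2']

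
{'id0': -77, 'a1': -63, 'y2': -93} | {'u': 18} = {'id0': -77, 'a1': -63, 'y2': -93, 'u': 18}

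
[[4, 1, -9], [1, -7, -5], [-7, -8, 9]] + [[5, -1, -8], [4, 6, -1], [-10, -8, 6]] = [[9, 0, -17], [5, -1, -6], [-17, -16, 15]]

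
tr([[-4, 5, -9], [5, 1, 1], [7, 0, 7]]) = diagonal: (-4) + 1 + 7
= 4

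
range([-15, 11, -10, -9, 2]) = 26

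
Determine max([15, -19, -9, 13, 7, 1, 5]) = 15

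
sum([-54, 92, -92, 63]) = 9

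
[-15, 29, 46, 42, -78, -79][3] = 42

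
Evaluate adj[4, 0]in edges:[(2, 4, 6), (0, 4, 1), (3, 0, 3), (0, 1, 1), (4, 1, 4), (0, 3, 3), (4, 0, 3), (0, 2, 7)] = 3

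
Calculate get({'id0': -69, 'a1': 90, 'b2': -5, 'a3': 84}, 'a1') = 90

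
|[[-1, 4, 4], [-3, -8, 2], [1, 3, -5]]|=-90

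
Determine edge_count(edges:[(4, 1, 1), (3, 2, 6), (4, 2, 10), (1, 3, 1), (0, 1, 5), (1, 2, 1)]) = 6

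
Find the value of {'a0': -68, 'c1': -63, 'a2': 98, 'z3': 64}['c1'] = -63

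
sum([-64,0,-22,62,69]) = (-64) + 0 + (-22) + 62 + 69
= 45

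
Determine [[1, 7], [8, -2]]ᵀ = [[1, 8], [7, -2]]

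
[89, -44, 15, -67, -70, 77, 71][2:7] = [15, -67, -70, 77, 71]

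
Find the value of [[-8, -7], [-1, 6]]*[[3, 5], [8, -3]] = [[-80, -19], [45, -23]]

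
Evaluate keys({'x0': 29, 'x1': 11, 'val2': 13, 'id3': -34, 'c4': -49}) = ['x0', 'x1', 'val2', 'id3', 'c4']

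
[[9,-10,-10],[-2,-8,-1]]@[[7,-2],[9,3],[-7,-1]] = [[43, -38], [-79, -19]]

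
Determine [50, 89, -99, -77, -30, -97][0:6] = [50, 89, -99, -77, -30, -97]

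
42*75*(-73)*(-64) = 14716800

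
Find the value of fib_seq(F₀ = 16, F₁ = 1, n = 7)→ F_2 = F_1 + F_0 = 17
F_3 = F_2 + F_1 = 18
F_4 = F_3 + F_2 = 35
...
= [16, 1, 17, 18, 35, 53, 88]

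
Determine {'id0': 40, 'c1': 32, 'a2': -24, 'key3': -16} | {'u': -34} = {'id0': 40, 'c1': 32, 'a2': -24, 'key3': -16, 'u': -34}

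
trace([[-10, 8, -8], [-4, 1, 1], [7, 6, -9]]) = diagonal: (-10) + 1 + (-9)
= -18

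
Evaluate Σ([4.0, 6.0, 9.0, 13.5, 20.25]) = 52.75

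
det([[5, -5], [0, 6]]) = (5)*(6) - (-5)*(0)
= 30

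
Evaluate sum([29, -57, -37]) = 29 + (-57) + (-37)
= -65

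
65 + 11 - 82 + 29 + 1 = 24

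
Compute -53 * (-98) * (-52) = -270088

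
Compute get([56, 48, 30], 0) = 56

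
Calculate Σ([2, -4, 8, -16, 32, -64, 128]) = 86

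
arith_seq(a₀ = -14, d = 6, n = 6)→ [-14, -8, -2, 4, 10, 16]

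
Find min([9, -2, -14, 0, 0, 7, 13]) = -14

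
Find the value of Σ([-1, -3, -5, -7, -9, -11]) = (-1) + (-3) + (-5) + (-7) + (-9) + (-11)
= -36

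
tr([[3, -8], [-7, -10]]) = -7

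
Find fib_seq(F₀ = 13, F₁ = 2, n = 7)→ [13, 2, 15, 17, 32, 49, 81]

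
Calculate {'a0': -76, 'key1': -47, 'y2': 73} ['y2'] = 73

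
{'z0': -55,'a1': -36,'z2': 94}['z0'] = -55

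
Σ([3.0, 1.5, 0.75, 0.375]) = 3.0 + 1.5 + 0.75 + 0.375
= 5.625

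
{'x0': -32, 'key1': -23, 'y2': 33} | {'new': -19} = {'x0': -32, 'key1': -23, 'y2': 33, 'new': -19}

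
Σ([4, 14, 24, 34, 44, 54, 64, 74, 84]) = 4 + 14 + 24 + 34 + 44 + 54 + 64 + 74 + 84
= 396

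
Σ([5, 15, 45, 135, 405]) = 5 + 15 + 45 + 135 + 405
= 605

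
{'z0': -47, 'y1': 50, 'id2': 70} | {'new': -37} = {'z0': -47, 'y1': 50, 'id2': 70, 'new': -37}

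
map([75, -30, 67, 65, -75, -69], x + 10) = [85, -20, 77, 75, -65, -59]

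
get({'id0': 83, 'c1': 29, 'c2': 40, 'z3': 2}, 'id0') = 83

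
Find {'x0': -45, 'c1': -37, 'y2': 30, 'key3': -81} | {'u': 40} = {'x0': -45, 'c1': -37, 'y2': 30, 'key3': -81, 'u': 40}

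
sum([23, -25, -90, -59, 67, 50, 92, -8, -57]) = -7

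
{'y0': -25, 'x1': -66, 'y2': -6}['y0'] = -25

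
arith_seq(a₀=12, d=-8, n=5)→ [12, 4, -4, -12, -20]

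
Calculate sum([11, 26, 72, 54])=11 + 26 + 72 + 54
= 163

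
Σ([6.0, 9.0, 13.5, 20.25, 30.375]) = 6.0 + 9.0 + 13.5 + 20.25 + 30.375
= 79.125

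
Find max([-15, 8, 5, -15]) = 8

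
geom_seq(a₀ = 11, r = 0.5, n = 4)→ [11.0, 5.5, 2.75, 1.375]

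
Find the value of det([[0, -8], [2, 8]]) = (0)*(8) - (-8)*(2)
= 16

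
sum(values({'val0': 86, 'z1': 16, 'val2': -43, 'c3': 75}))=134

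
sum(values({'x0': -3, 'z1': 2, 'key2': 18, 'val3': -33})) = -16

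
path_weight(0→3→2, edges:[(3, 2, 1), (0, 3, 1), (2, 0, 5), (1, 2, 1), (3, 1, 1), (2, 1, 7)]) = 2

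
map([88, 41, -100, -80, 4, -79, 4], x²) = (88)²=7744, (41)²=1681, (-100)²=10000, (-80)²=6400, (4)²=16, (-79)²=6241, (4)²=16
= [7744, 1681, 10000, 6400, 16, 6241, 16]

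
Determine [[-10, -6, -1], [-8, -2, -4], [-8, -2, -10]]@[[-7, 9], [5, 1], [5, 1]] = [[35, -97], [26, -78], [-4, -84]]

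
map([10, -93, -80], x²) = [100, 8649, 6400]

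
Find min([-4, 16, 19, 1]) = -4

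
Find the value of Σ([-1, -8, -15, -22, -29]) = -75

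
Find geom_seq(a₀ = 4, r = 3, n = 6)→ a_0 = 4*3^0 = 4
a_1 = 4*3^1 = 12
a_2 = 4*3^2 = 36
...
= [4, 12, 36, 108, 324, 972]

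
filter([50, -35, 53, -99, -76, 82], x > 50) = keep x where x > 50: 50✗, -35✗, 53✓, -99✗, -76✗, 82✓
= [53, 82]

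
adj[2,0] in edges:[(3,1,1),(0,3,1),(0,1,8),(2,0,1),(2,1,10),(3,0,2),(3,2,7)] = 1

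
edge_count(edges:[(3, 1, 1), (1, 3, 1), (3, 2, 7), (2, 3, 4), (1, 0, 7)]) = 5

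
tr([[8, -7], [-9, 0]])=8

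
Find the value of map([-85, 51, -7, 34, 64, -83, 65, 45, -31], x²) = [7225, 2601, 49, 1156, 4096, 6889, 4225, 2025, 961]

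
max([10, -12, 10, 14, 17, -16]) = 17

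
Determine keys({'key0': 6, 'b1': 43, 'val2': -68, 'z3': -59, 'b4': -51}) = ['key0', 'b1', 'val2', 'z3', 'b4']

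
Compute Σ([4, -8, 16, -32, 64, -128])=-84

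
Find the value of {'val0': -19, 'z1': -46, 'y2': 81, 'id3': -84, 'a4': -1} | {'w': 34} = {'val0': -19, 'z1': -46, 'y2': 81, 'id3': -84, 'a4': -1, 'w': 34}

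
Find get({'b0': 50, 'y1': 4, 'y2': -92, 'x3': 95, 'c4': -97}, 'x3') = 95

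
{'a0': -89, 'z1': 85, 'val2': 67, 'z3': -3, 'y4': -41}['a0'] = -89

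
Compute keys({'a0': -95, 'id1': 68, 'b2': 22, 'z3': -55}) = ['a0', 'id1', 'b2', 'z3']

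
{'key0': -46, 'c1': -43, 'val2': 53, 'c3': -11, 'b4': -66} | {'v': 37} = {'key0': -46, 'c1': -43, 'val2': 53, 'c3': -11, 'b4': -66, 'v': 37}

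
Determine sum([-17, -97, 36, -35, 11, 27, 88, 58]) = 71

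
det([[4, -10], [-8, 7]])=-52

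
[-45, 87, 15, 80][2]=15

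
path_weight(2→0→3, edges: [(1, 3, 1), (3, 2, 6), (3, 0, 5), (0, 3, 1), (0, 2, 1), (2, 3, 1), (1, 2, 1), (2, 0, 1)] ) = w(2→0)=1 + w(0→3)=1
= 2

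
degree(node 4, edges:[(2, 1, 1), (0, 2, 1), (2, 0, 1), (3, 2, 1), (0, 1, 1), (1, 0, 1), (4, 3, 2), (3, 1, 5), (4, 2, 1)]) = 2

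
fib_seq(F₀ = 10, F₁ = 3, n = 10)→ [10, 3, 13, 16, 29, 45, 74, 119, 193, 312]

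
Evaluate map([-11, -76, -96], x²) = (-11)²=121, (-76)²=5776, (-96)²=9216
= [121, 5776, 9216]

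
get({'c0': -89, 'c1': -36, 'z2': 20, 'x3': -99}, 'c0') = -89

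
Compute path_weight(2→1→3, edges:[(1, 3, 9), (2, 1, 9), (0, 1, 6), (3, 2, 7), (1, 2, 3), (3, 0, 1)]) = w(2→1)=9 + w(1→3)=9
= 18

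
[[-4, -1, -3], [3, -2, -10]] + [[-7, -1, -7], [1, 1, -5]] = [[-11, -2, -10], [4, -1, -15]]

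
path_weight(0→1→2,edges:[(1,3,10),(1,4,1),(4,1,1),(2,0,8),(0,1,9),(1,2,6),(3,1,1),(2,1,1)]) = 15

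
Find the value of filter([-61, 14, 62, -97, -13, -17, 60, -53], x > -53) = [14, 62, -13, -17, 60]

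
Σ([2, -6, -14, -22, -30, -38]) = -108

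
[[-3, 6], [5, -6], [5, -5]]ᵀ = [[-3, 5, 5], [6, -6, -5]]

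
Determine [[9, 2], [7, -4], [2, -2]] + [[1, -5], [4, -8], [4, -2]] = [[10, -3], [11, -12], [6, -4]]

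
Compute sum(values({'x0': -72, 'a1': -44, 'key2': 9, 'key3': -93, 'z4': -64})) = -264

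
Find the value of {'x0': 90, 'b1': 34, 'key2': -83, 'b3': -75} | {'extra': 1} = {'x0': 90, 'b1': 34, 'key2': -83, 'b3': -75, 'extra': 1}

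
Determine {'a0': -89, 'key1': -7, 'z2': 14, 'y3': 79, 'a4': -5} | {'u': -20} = {'a0': -89, 'key1': -7, 'z2': 14, 'y3': 79, 'a4': -5, 'u': -20}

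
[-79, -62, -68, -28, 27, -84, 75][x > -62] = keep x where x > -62: -79✗, -62✗, -68✗, -28✓, 27✓, -84✗, 75✓
= [-28, 27, 75]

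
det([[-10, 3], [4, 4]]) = (-10)*(4) - (3)*(4)
= -52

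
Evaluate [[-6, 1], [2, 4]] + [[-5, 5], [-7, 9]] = [[-11, 6], [-5, 13]]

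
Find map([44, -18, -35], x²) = (44)²=1936, (-18)²=324, (-35)²=1225
= [1936, 324, 1225]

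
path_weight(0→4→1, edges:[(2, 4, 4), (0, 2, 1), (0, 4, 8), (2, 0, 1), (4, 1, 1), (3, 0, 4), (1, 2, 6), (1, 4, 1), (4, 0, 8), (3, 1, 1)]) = w(0→4)=8 + w(4→1)=1
= 9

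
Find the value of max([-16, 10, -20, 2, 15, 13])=15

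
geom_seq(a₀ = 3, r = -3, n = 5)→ [3, -9, 27, -81, 243]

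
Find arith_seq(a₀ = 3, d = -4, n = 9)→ [3, -1, -5, -9, -13, -17, -21, -25, -29]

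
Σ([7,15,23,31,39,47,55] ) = 7 + 15 + 23 + 31 + 39 + 47 + 55
= 217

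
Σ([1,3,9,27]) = 1 + 3 + 9 + 27
= 40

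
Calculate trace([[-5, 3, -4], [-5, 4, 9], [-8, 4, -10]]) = -11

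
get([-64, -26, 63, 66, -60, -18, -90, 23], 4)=-60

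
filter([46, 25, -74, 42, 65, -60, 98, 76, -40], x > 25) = keep x where x > 25: 46✓, 25✗, -74✗, 42✓, 65✓, -60✗, 98✓, 76✓, -40✗
= [46, 42, 65, 98, 76]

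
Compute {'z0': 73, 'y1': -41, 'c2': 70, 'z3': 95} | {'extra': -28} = {'z0': 73, 'y1': -41, 'c2': 70, 'z3': 95, 'extra': -28}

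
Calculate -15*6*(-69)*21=130410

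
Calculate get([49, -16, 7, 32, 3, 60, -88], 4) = 3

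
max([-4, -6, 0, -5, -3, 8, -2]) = 8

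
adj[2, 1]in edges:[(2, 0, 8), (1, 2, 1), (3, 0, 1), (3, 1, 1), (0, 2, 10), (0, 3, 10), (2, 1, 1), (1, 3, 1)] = 1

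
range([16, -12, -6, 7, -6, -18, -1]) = 34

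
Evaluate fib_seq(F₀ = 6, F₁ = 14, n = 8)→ [6, 14, 20, 34, 54, 88, 142, 230]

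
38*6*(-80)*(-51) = 930240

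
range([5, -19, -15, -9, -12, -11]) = 24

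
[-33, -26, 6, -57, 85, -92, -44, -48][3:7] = [-57, 85, -92, -44]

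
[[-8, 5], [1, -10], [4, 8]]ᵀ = [[-8, 1, 4], [5, -10, 8]]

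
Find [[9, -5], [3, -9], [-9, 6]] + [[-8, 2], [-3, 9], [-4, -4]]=[[1, -3], [0, 0], [-13, 2]]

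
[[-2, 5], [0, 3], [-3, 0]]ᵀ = [[-2, 0, -3], [5, 3, 0]]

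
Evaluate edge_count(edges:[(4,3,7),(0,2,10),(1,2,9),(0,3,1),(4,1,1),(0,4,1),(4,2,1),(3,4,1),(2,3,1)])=9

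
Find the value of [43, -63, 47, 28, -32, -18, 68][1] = -63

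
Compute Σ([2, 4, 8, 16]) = 30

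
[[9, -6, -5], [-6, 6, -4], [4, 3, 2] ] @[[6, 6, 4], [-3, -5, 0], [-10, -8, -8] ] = C[0][0] = (9)*(6) + (-6)*(-3) + (-5)*(-10) = 122
C[0][1] = (9)*(6) + (-6)*(-5) + (-5)*(-8) = 124
C[0][2] = (9)*(4) + (-6)*(0) + (-5)*(-8) = 76
C[1][0] = (-6)*(6) + (6)*(-3) + (-4)*(-10) = -14
C[1][1] = (-6)*(6) + (6)*(-5) + (-4)*(-8) = -34
C[1][2] = (-6)*(4) + (6)*(0) + (-4)*(-8) = 8
... (3 more cells)
= [[122, 124, 76], [-14, -34, 8], [-5, -7, 0]]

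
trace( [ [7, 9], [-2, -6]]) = 1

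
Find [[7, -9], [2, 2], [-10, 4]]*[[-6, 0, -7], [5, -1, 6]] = [[-87, 9, -103], [-2, -2, -2], [80, -4, 94]]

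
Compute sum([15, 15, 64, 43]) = 15 + 15 + 64 + 43
= 137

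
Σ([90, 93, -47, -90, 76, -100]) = 22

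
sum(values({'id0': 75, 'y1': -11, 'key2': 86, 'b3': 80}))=75 + (-11) + 86 + 80
= 230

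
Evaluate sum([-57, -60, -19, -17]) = (-57) + (-60) + (-19) + (-17)
= -153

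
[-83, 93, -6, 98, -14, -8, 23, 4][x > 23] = [93, 98]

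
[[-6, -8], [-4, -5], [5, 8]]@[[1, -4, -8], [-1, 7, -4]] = C[0][0] = (-6)*(1) + (-8)*(-1) = 2
C[0][1] = (-6)*(-4) + (-8)*(7) = -32
C[0][2] = (-6)*(-8) + (-8)*(-4) = 80
C[1][0] = (-4)*(1) + (-5)*(-1) = 1
C[1][1] = (-4)*(-4) + (-5)*(7) = -19
C[1][2] = (-4)*(-8) + (-5)*(-4) = 52
... (3 more cells)
= [[2, -32, 80], [1, -19, 52], [-3, 36, -72]]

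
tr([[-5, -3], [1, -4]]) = -9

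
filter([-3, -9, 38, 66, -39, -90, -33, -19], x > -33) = keep x where x > -33: -3✓, -9✓, 38✓, 66✓, -39✗, -90✗, -33✗, -19✓
= [-3, -9, 38, 66, -19]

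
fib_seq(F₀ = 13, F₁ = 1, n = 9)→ [13, 1, 14, 15, 29, 44, 73, 117, 190]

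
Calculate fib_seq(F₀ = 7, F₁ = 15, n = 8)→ F_2 = F_1 + F_0 = 22
F_3 = F_2 + F_1 = 37
F_4 = F_3 + F_2 = 59
...
= [7, 15, 22, 37, 59, 96, 155, 251]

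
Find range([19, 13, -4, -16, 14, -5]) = 35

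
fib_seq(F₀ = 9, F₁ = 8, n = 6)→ [9, 8, 17, 25, 42, 67]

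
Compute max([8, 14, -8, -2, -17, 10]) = 14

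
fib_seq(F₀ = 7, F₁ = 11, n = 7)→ F_2 = F_1 + F_0 = 18
F_3 = F_2 + F_1 = 29
F_4 = F_3 + F_2 = 47
...
= [7, 11, 18, 29, 47, 76, 123]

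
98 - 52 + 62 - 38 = 70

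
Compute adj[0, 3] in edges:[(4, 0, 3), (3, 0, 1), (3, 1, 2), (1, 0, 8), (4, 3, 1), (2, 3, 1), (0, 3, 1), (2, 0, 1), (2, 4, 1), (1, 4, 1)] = 1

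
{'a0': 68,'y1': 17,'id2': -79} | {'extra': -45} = {'a0': 68, 'y1': 17, 'id2': -79, 'extra': -45}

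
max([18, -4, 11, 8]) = 18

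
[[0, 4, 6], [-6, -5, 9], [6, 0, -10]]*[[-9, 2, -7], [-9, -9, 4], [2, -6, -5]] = C[0][0] = (0)*(-9) + (4)*(-9) + (6)*(2) = -24
C[0][1] = (0)*(2) + (4)*(-9) + (6)*(-6) = -72
C[0][2] = (0)*(-7) + (4)*(4) + (6)*(-5) = -14
C[1][0] = (-6)*(-9) + (-5)*(-9) + (9)*(2) = 117
C[1][1] = (-6)*(2) + (-5)*(-9) + (9)*(-6) = -21
C[1][2] = (-6)*(-7) + (-5)*(4) + (9)*(-5) = -23
... (3 more cells)
= [[-24, -72, -14], [117, -21, -23], [-74, 72, 8]]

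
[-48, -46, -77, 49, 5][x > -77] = keep x where x > -77: -48✓, -46✓, -77✗, 49✓, 5✓
= [-48, -46, 49, 5]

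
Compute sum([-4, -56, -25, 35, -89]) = (-4) + (-56) + (-25) + 35 + (-89)
= -139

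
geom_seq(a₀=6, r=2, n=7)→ a_0 = 6*2^0 = 6
a_1 = 6*2^1 = 12
a_2 = 6*2^2 = 24
...
= [6, 12, 24, 48, 96, 192, 384]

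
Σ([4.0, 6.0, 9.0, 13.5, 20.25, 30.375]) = 4.0 + 6.0 + 9.0 + 13.5 + 20.25 + 30.375
= 83.125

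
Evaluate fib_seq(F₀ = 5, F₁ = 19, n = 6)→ F_2 = F_1 + F_0 = 24
F_3 = F_2 + F_1 = 43
F_4 = F_3 + F_2 = 67
...
= [5, 19, 24, 43, 67, 110]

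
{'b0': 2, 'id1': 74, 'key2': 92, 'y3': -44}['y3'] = -44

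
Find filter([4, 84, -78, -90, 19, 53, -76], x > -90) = keep x where x > -90: 4✓, 84✓, -78✓, -90✗, 19✓, 53✓, -76✓
= [4, 84, -78, 19, 53, -76]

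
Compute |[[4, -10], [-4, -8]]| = (4)*(-8) - (-10)*(-4)
= -72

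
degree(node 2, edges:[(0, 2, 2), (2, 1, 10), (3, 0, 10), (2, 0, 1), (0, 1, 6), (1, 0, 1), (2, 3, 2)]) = 4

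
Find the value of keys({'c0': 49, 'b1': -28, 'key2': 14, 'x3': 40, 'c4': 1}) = ['c0', 'b1', 'key2', 'x3', 'c4']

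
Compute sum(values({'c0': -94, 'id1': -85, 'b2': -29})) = (-94) + (-85) + (-29)
= -208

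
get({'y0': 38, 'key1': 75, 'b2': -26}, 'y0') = 38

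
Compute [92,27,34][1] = 27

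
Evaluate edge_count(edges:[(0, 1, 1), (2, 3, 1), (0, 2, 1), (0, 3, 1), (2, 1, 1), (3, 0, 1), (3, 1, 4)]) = 7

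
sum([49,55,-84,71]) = 49 + 55 + (-84) + 71
= 91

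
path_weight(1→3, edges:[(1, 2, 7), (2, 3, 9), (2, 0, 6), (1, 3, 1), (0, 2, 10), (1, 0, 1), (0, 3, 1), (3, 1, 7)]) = 1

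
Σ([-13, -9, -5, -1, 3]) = (-13) + (-9) + (-5) + (-1) + 3
= -25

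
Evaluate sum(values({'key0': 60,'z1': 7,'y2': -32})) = 60 + 7 + (-32)
= 35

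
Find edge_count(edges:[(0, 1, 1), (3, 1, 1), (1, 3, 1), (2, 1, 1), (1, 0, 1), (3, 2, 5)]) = 6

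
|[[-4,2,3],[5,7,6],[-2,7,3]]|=(1)*(-4)*det([[7, 6], [7, 3]]) + (-1)*(2)*det([[5, 6], [-2, 3]]) + (1)*(3)*det([[5, 7], [-2, 7]])
= 84 + -54 + 147
= 177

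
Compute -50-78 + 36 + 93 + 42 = 43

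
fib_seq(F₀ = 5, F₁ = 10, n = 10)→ F_2 = F_1 + F_0 = 15
F_3 = F_2 + F_1 = 25
F_4 = F_3 + F_2 = 40
...
= [5, 10, 15, 25, 40, 65, 105, 170, 275, 445]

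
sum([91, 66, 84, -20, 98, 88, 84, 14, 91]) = 91 + 66 + 84 + (-20) + 98 + 88 + 84 + 14 + 91
= 596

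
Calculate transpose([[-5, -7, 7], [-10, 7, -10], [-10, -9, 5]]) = [[-5, -10, -10], [-7, 7, -9], [7, -10, 5]]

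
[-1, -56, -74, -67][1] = -56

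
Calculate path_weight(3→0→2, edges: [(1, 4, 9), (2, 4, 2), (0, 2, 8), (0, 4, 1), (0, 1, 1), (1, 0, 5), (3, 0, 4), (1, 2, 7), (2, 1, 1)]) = w(3→0)=4 + w(0→2)=8
= 12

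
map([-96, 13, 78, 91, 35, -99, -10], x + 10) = [-86, 23, 88, 101, 45, -89, 0]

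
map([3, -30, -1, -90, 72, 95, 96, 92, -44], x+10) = 3+10=13, -30+10=-20, -1+10=9, -90+10=-80, 72+10=82, 95+10=105, 96+10=106, 92+10=102, -44+10=-34
= [13, -20, 9, -80, 82, 105, 106, 102, -34]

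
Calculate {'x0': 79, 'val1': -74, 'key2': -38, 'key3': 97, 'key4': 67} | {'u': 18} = {'x0': 79, 'val1': -74, 'key2': -38, 'key3': 97, 'key4': 67, 'u': 18}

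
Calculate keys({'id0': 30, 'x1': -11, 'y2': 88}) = ['id0', 'x1', 'y2']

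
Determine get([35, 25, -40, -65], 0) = 35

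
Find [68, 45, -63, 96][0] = 68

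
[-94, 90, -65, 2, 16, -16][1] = 90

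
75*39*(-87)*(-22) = 5598450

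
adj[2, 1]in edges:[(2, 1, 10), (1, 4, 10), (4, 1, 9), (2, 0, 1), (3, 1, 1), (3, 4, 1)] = 10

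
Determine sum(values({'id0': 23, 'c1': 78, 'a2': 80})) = 181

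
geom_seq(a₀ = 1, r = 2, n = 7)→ a_0 = 1*2^0 = 1
a_1 = 1*2^1 = 2
a_2 = 1*2^2 = 4
...
= [1, 2, 4, 8, 16, 32, 64]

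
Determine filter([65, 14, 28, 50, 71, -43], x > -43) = [65, 14, 28, 50, 71]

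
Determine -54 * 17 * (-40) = 36720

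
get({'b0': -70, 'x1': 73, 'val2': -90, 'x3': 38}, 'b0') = -70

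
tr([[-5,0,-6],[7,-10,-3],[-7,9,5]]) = diagonal: (-5) + (-10) + 5
= -10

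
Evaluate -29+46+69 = 86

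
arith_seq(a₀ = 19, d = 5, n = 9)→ a_0 = 19 + 0*5 = 19
a_1 = 19 + 1*5 = 24
a_2 = 19 + 2*5 = 29
...
= [19, 24, 29, 34, 39, 44, 49, 54, 59]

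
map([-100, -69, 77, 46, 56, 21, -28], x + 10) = -100+10=-90, -69+10=-59, 77+10=87, 46+10=56, 56+10=66, 21+10=31, -28+10=-18
= [-90, -59, 87, 56, 66, 31, -18]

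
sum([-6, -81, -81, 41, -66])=(-6) + (-81) + (-81) + 41 + (-66)
= -193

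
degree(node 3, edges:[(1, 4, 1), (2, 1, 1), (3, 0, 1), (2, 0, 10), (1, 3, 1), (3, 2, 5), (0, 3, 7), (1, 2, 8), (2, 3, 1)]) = incident: (3,0), (1,3), (3,2), (0,3), (2,3)
= 5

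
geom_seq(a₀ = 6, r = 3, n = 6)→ a_0 = 6*3^0 = 6
a_1 = 6*3^1 = 18
a_2 = 6*3^2 = 54
...
= [6, 18, 54, 162, 486, 1458]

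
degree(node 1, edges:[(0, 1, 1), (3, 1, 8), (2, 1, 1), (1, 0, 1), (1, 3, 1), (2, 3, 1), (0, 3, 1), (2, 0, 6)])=5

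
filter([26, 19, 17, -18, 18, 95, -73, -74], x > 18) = keep x where x > 18: 26✓, 19✓, 17✗, -18✗, 18✗, 95✓, -73✗, -74✗
= [26, 19, 95]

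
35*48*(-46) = -77280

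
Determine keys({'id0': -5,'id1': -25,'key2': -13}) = ['id0', 'id1', 'key2']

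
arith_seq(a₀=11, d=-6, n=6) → a_0 = 11 + 0*-6 = 11
a_1 = 11 + 1*-6 = 5
a_2 = 11 + 2*-6 = -1
...
= [11, 5, -1, -7, -13, -19]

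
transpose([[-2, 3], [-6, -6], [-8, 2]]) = [[-2, -6, -8], [3, -6, 2]]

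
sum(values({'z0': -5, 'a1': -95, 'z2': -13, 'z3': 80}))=-33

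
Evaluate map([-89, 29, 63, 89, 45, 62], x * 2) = -89*2=-178, 29*2=58, 63*2=126, 89*2=178, 45*2=90, 62*2=124
= [-178, 58, 126, 178, 90, 124]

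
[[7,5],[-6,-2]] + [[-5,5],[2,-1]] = [[2, 10], [-4, -3]]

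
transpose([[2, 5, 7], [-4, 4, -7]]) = [[2, -4], [5, 4], [7, -7]]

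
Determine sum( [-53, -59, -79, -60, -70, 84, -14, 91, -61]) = -221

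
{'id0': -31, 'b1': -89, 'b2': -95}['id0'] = -31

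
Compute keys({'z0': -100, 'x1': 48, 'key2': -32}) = ['z0', 'x1', 'key2']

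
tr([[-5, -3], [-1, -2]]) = diagonal: (-5) + (-2)
= -7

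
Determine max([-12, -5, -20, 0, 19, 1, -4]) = 19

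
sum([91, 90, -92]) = 91 + 90 + (-92)
= 89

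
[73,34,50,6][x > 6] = [73, 34, 50]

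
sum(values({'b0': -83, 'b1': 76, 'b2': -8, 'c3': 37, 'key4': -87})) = (-83) + 76 + (-8) + 37 + (-87)
= -65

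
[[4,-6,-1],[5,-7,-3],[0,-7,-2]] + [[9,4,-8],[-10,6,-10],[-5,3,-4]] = [[13, -2, -9], [-5, -1, -13], [-5, -4, -6]]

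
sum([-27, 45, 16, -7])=27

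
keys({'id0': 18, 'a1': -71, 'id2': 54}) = ['id0', 'a1', 'id2']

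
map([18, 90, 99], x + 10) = 18+10=28, 90+10=100, 99+10=109
= [28, 100, 109]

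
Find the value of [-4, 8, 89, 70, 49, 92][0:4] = [-4, 8, 89, 70]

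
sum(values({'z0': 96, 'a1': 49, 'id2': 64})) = 209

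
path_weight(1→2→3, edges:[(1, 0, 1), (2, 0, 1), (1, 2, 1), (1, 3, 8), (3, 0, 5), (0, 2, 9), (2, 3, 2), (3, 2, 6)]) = w(1→2)=1 + w(2→3)=2
= 3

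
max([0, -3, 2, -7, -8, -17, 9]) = 9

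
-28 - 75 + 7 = -96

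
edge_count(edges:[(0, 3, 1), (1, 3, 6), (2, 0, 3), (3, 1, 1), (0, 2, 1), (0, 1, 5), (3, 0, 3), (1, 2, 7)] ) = 8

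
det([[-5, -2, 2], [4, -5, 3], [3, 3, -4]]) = -51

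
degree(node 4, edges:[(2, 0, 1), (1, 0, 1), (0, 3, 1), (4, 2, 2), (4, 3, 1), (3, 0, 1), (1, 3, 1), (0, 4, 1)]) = 3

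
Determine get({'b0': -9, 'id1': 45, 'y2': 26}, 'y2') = 26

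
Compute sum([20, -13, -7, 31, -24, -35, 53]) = 25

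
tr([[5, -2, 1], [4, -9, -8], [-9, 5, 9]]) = diagonal: 5 + (-9) + 9
= 5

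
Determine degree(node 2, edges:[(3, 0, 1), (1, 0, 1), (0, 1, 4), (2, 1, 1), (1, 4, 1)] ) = incident: (2,1)
= 1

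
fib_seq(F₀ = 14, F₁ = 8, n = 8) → F_2 = F_1 + F_0 = 22
F_3 = F_2 + F_1 = 30
F_4 = F_3 + F_2 = 52
...
= [14, 8, 22, 30, 52, 82, 134, 216]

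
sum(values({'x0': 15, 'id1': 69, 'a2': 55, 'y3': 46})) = 185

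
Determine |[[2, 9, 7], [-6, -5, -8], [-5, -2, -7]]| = (1)*(2)*det([[-5, -8], [-2, -7]]) + (-1)*(9)*det([[-6, -8], [-5, -7]]) + (1)*(7)*det([[-6, -5], [-5, -2]])
= 38 + -18 + -91
= -71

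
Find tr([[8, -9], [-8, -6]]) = 2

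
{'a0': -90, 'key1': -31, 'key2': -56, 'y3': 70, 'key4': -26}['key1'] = -31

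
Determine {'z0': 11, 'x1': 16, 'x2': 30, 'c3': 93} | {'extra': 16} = {'z0': 11, 'x1': 16, 'x2': 30, 'c3': 93, 'extra': 16}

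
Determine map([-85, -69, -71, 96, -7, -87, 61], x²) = (-85)²=7225, (-69)²=4761, (-71)²=5041, (96)²=9216, (-7)²=49, (-87)²=7569, (61)²=3721
= [7225, 4761, 5041, 9216, 49, 7569, 3721]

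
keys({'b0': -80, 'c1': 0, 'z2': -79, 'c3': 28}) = ['b0', 'c1', 'z2', 'c3']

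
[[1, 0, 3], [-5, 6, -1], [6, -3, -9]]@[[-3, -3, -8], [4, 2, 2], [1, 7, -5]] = [[0, 18, -23], [38, 20, 57], [-39, -87, -9]]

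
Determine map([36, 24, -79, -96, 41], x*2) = [72, 48, -158, -192, 82]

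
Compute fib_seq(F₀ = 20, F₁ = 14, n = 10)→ [20, 14, 34, 48, 82, 130, 212, 342, 554, 896]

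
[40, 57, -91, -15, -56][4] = -56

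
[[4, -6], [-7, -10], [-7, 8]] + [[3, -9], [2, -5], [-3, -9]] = [[7, -15], [-5, -15], [-10, -1]]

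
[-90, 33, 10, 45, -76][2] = 10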